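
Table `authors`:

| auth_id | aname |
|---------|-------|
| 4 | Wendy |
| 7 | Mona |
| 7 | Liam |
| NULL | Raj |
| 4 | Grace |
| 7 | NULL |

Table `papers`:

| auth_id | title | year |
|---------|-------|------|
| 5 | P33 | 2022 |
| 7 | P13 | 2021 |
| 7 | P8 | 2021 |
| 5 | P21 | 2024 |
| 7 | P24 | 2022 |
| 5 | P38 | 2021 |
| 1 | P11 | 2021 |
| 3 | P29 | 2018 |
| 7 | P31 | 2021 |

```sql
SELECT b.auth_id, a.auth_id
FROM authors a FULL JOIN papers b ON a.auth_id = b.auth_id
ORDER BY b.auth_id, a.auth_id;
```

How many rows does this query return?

20

FULL OUTER JOIN keeps every row from both sides; unmatched rows get NULL for the other side's columns.
Matching on a.auth_id = b.auth_id. A NULL in a compared column never satisfies the condition.
- auth_id=4: no b row matches, row kept with b columns NULL.
- auth_id=7: 4 matching b row(s), so 4 row(s) emitted.
- auth_id=7: 4 matching b row(s), so 4 row(s) emitted.
- auth_id=NULL: no b row matches, row kept with b columns NULL.
- auth_id=4: no b row matches, row kept with b columns NULL.
- auth_id=7: 4 matching b row(s), so 4 row(s) emitted.
- plus 5 unmatched b row(s), each kept with NULL a columns.
Total: 12 matched + 8 padded = 20 rows.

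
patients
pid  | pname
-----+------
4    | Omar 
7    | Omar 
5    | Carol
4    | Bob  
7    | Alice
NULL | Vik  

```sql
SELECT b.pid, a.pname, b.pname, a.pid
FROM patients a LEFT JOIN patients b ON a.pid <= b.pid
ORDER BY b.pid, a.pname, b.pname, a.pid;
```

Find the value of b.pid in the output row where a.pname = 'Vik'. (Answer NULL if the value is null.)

NULL

LEFT JOIN keeps every row from `patients a`; unmatched rows get NULL for `patients b`'s columns.
Matching on a.pid <= b.pid. A NULL in a compared column never satisfies the condition.
- a row (pid=4): matches 5 b row(s) → 5 output row(s).
- a row (pid=7): matches 2 b row(s) → 2 output row(s).
- a row (pid=5): matches 3 b row(s) → 3 output row(s).
- a row (pid=4): matches 5 b row(s) → 5 output row(s).
- a row (pid=7): matches 2 b row(s) → 2 output row(s).
- a row (pid=NULL): no match → kept, b columns NULL.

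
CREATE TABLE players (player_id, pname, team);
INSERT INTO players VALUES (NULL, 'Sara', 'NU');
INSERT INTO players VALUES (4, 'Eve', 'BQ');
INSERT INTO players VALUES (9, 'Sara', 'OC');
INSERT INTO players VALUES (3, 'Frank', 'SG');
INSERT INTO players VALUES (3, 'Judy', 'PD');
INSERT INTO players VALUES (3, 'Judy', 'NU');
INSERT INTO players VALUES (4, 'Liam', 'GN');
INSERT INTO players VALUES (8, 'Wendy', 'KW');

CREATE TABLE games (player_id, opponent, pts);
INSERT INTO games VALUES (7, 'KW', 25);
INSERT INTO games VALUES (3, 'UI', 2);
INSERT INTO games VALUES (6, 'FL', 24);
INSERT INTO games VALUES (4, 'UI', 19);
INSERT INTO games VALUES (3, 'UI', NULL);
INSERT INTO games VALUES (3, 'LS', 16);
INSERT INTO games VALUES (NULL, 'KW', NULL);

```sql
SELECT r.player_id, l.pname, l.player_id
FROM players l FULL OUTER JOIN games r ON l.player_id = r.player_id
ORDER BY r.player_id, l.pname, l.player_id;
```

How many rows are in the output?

FULL OUTER JOIN keeps every row from both sides; unmatched rows get NULL for the other side's columns.
Matching on l.player_id = r.player_id. A NULL in a compared column never satisfies the condition.
- l (player_id=NULL) has no partner → padded with NULL.
- l (player_id=4) pairs with 1 row(s) of r.
- l (player_id=9) has no partner → padded with NULL.
- l (player_id=3) pairs with 3 row(s) of r.
- l (player_id=3) pairs with 3 row(s) of r.
- l (player_id=3) pairs with 3 row(s) of r.
- l (player_id=4) pairs with 1 row(s) of r.
- l (player_id=8) has no partner → padded with NULL.
- 3 r row(s) had no l match → kept, l columns NULL.
Total: 11 matched + 6 padded = 17 rows.

17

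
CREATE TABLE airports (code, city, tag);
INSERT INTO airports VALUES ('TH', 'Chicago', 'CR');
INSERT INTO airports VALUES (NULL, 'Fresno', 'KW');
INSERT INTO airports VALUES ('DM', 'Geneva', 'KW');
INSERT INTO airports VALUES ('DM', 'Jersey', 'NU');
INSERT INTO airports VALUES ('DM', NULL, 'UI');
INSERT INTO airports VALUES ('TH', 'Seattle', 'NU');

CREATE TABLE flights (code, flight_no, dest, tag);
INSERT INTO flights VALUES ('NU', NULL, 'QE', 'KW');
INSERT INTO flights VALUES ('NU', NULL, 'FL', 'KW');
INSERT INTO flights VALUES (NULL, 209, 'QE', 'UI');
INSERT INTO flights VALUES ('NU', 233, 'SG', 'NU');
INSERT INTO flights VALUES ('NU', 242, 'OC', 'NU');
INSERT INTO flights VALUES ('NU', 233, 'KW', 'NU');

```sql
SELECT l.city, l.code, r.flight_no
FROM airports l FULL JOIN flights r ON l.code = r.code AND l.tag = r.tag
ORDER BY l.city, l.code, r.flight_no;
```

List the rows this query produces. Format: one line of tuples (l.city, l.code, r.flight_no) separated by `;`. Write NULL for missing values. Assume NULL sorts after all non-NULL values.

FULL OUTER JOIN keeps every row from both sides; unmatched rows get NULL for the other side's columns.
Matching on l.code = r.code AND l.tag = r.tag. A NULL in a compared column never satisfies the condition.
Matched pairs: 0; unmatched l rows kept: 6; unmatched r rows kept: 6.

(Chicago, TH, NULL); (Fresno, NULL, NULL); (Geneva, DM, NULL); (Jersey, DM, NULL); (Seattle, TH, NULL); (NULL, DM, NULL); (NULL, NULL, 209); (NULL, NULL, 233); (NULL, NULL, 233); (NULL, NULL, 242); (NULL, NULL, NULL); (NULL, NULL, NULL)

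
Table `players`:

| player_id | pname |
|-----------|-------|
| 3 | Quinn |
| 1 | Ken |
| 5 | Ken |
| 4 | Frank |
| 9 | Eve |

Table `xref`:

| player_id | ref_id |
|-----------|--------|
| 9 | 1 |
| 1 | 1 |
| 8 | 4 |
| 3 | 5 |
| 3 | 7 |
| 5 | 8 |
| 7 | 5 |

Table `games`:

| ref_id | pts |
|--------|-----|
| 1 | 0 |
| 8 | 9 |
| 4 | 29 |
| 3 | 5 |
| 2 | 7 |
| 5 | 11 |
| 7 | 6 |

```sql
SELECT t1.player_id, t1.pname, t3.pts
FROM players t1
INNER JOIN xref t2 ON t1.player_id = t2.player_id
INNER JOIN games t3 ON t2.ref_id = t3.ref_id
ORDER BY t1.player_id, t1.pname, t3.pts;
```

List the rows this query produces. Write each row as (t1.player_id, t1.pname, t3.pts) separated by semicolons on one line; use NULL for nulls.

(1, Ken, 0); (3, Quinn, 6); (3, Quinn, 11); (5, Ken, 9); (9, Eve, 0)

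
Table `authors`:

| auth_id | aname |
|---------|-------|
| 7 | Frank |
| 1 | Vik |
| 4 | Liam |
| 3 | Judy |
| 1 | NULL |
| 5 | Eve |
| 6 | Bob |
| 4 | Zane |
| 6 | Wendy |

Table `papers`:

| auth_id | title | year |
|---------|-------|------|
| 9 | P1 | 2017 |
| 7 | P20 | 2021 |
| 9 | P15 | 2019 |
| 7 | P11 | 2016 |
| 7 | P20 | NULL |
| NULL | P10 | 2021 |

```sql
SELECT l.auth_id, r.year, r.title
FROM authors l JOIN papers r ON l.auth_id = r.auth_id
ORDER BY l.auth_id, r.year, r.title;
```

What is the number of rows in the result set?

3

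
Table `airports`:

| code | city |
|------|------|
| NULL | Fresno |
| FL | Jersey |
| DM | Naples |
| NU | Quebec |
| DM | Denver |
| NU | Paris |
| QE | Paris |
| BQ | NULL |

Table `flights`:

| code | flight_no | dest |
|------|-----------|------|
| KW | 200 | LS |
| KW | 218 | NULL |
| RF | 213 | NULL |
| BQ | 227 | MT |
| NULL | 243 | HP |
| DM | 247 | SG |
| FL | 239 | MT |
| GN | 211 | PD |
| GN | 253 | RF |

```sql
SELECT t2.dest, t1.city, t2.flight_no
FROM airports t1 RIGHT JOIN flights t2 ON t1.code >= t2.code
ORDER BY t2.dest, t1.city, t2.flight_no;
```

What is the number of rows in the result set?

RIGHT JOIN keeps every row from `flights`; unmatched rows get NULL for `airports`'s columns.
Matching on t1.code >= t2.code. A NULL in a compared column never satisfies the condition.
- t1 row (code=NULL): no match.
- t1 row (code=FL): matches 3 t2 row(s) → 3 output row(s).
- t1 row (code=DM): matches 2 t2 row(s) → 2 output row(s).
- t1 row (code=NU): matches 7 t2 row(s) → 7 output row(s).
- t1 row (code=DM): matches 2 t2 row(s) → 2 output row(s).
- t1 row (code=NU): matches 7 t2 row(s) → 7 output row(s).
- t1 row (code=QE): matches 7 t2 row(s) → 7 output row(s).
- t1 row (code=BQ): matches 1 t2 row(s) → 1 output row(s).
- plus 2 unmatched t2 row(s), each kept with NULL t1 columns.
Total: 29 matched + 2 padded = 31 rows.

31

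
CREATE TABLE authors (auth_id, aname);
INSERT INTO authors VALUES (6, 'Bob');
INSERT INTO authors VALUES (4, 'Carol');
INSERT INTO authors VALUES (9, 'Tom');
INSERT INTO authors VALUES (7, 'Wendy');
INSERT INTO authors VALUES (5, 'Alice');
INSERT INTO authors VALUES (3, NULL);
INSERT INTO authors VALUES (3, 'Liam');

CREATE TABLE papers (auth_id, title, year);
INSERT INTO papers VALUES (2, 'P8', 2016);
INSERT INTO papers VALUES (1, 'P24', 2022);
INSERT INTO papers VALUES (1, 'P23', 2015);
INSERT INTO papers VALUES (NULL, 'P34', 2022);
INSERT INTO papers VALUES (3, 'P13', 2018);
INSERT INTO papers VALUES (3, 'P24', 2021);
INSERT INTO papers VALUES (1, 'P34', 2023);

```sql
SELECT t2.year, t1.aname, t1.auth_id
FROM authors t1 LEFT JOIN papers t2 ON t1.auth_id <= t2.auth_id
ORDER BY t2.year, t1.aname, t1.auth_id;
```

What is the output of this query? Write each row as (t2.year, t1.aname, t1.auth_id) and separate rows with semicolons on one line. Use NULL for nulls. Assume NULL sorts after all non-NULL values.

(2018, Liam, 3); (2018, NULL, 3); (2021, Liam, 3); (2021, NULL, 3); (NULL, Alice, 5); (NULL, Bob, 6); (NULL, Carol, 4); (NULL, Tom, 9); (NULL, Wendy, 7)

LEFT JOIN keeps every row from `authors`; unmatched rows get NULL for `papers`'s columns.
Matching on t1.auth_id <= t2.auth_id. A NULL in a compared column never satisfies the condition.
- auth_id=6: no t2 row matches, row kept with t2 columns NULL.
- auth_id=4: no t2 row matches, row kept with t2 columns NULL.
- auth_id=9: no t2 row matches, row kept with t2 columns NULL.
- auth_id=7: no t2 row matches, row kept with t2 columns NULL.
- auth_id=5: no t2 row matches, row kept with t2 columns NULL.
- auth_id=3: 2 matching t2 row(s), so 2 row(s) emitted.
- auth_id=3: 2 matching t2 row(s), so 2 row(s) emitted.
After projecting and ordering:
t2.year | t1.aname | t1.auth_id
2018 | Liam | 3
2018 | NULL | 3
2021 | Liam | 3
2021 | NULL | 3
NULL | Alice | 5
NULL | Bob | 6
NULL | Carol | 4
NULL | Tom | 9
NULL | Wendy | 7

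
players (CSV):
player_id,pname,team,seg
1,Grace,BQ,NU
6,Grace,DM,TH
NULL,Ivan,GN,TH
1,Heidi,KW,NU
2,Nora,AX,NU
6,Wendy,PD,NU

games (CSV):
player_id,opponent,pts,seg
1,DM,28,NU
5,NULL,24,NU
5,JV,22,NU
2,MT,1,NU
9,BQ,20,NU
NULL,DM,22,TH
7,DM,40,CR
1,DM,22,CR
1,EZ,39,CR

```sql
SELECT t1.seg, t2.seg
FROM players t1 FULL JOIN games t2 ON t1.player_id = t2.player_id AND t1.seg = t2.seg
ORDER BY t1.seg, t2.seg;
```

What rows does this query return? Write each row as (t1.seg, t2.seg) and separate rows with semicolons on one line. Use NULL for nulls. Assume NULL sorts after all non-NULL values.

(NU, NU); (NU, NU); (NU, NU); (NU, NULL); (TH, NULL); (TH, NULL); (NULL, CR); (NULL, CR); (NULL, CR); (NULL, NU); (NULL, NU); (NULL, NU); (NULL, TH)

FULL OUTER JOIN keeps every row from both sides; unmatched rows get NULL for the other side's columns.
Matching on t1.player_id = t2.player_id AND t1.seg = t2.seg. A NULL in a compared column never satisfies the condition.
Matched pairs: 3; unmatched t1 rows kept: 3; unmatched t2 rows kept: 7.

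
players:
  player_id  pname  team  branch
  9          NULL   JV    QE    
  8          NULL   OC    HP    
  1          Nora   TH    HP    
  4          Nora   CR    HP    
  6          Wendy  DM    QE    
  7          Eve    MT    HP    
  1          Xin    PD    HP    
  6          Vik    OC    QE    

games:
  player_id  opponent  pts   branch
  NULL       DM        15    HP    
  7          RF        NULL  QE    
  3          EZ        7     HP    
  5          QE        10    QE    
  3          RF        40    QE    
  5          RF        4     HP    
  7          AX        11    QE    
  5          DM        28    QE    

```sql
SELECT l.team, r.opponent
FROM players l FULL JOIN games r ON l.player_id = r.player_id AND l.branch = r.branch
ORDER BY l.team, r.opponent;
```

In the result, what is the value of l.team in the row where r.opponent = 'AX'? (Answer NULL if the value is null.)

NULL

FULL OUTER JOIN keeps every row from both sides; unmatched rows get NULL for the other side's columns.
Matching on l.player_id = r.player_id AND l.branch = r.branch. A NULL in a compared column never satisfies the condition.
- player_id=9, branch=QE: no r row matches, row kept with r columns NULL.
- player_id=8, branch=HP: no r row matches, row kept with r columns NULL.
- player_id=1, branch=HP: no r row matches, row kept with r columns NULL.
- player_id=4, branch=HP: no r row matches, row kept with r columns NULL.
- player_id=6, branch=QE: no r row matches, row kept with r columns NULL.
- player_id=7, branch=HP: no r row matches, row kept with r columns NULL.
- player_id=1, branch=HP: no r row matches, row kept with r columns NULL.
- player_id=6, branch=QE: no r row matches, row kept with r columns NULL.
- 8 r row(s) had no l match → kept, l columns NULL.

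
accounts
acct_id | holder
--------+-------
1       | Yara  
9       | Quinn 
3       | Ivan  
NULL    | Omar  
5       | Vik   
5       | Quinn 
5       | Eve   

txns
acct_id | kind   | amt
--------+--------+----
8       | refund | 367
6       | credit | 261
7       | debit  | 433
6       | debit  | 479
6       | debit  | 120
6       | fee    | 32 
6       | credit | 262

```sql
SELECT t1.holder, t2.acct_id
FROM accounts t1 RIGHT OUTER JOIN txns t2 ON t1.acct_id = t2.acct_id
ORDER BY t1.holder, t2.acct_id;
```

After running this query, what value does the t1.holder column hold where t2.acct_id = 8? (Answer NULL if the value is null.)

RIGHT JOIN keeps every row from `txns`; unmatched rows get NULL for `accounts`'s columns.
Matching on t1.acct_id = t2.acct_id. A NULL in a compared column never satisfies the condition.
- t1 (acct_id=1) has no partner in t2.
- t1 (acct_id=9) has no partner in t2.
- t1 (acct_id=3) has no partner in t2.
- t1 (acct_id=NULL) has no partner in t2.
- t1 (acct_id=5) has no partner in t2.
- t1 (acct_id=5) has no partner in t2.
- t1 (acct_id=5) has no partner in t2.
- 7 t2 row(s) had no t1 match → kept, t1 columns NULL.

NULL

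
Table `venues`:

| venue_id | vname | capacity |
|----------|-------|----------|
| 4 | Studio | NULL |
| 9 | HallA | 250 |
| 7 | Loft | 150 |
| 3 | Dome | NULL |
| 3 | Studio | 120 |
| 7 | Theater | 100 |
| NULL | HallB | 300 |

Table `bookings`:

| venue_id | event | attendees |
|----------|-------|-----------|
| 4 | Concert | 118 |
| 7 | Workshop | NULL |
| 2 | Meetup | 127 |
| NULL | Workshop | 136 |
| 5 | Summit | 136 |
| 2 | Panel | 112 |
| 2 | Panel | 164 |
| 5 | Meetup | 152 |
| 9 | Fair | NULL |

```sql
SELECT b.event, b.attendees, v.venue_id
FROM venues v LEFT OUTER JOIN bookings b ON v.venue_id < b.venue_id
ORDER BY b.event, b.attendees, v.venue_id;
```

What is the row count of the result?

18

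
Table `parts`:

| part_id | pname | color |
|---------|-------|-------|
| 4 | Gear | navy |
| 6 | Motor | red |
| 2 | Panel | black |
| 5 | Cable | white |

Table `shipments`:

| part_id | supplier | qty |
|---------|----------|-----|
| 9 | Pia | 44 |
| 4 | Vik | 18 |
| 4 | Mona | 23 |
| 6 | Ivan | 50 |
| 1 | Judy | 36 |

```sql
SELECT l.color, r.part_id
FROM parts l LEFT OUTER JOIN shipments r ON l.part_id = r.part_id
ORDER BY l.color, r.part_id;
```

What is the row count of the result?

5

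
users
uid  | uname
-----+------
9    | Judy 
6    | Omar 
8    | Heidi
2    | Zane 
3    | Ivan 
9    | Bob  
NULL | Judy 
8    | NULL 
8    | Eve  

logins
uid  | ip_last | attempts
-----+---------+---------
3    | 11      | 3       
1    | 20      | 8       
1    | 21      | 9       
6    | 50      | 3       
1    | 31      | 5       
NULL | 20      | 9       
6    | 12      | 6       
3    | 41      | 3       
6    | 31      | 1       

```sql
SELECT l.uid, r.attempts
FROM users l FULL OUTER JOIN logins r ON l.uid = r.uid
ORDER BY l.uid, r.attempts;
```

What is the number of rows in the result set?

16

FULL OUTER JOIN keeps every row from both sides; unmatched rows get NULL for the other side's columns.
Matching on l.uid = r.uid. A NULL in a compared column never satisfies the condition.
- l[0] uid=9 → no match; kept with NULLs on the r side.
- l[1] uid=6 → 3 match(es) in r → 3 row(s).
- l[2] uid=8 → no match; kept with NULLs on the r side.
- l[3] uid=2 → no match; kept with NULLs on the r side.
- l[4] uid=3 → 2 match(es) in r → 2 row(s).
- l[5] uid=9 → no match; kept with NULLs on the r side.
- l[6] uid=NULL → no match; kept with NULLs on the r side.
- l[7] uid=8 → no match; kept with NULLs on the r side.
- l[8] uid=8 → no match; kept with NULLs on the r side.
- plus 4 unmatched r row(s), each kept with NULL l columns.
Total: 5 matched + 11 padded = 16 rows.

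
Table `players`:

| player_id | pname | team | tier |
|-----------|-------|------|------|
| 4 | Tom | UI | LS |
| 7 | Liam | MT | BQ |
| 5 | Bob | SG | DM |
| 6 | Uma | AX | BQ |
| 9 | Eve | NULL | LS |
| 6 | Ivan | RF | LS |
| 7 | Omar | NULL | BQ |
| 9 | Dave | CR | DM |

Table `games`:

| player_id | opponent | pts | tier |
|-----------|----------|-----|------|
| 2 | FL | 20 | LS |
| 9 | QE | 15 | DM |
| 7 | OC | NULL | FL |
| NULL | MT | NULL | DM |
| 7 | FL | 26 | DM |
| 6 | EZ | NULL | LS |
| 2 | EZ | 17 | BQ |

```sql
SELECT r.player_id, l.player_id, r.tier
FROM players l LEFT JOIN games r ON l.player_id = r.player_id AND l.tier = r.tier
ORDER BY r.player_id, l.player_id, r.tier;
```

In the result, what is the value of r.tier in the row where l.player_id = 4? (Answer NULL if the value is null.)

NULL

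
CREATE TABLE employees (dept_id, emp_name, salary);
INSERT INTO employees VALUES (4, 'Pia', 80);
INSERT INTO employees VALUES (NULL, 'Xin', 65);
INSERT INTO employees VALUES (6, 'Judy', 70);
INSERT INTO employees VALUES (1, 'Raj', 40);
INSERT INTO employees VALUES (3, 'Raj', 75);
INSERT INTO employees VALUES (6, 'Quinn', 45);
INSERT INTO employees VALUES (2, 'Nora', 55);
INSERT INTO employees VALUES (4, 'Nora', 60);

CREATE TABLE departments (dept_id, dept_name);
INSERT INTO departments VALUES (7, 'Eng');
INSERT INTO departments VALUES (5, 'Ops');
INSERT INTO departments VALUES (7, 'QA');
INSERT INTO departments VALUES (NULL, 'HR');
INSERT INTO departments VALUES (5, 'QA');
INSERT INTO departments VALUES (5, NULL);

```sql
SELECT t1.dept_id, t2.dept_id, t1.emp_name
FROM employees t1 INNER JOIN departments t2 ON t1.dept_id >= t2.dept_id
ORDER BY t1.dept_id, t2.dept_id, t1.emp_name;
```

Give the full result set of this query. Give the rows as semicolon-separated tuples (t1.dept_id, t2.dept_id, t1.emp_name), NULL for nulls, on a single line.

(6, 5, Judy); (6, 5, Judy); (6, 5, Judy); (6, 5, Quinn); (6, 5, Quinn); (6, 5, Quinn)

INNER JOIN keeps only pairs where the ON condition holds.
Matching on t1.dept_id >= t2.dept_id. A NULL in a compared column never satisfies the condition.
- dept_id=4: no matching t2 row, dropped.
- dept_id=NULL: no matching t2 row, dropped.
- dept_id=6: 3 matching t2 row(s), so 3 row(s) emitted.
- dept_id=1: no matching t2 row, dropped.
- dept_id=3: no matching t2 row, dropped.
- dept_id=6: 3 matching t2 row(s), so 3 row(s) emitted.
- dept_id=2: no matching t2 row, dropped.
- dept_id=4: no matching t2 row, dropped.
After projecting and ordering:
t1.dept_id | t2.dept_id | t1.emp_name
6 | 5 | Judy
6 | 5 | Judy
6 | 5 | Judy
6 | 5 | Quinn
6 | 5 | Quinn
6 | 5 | Quinn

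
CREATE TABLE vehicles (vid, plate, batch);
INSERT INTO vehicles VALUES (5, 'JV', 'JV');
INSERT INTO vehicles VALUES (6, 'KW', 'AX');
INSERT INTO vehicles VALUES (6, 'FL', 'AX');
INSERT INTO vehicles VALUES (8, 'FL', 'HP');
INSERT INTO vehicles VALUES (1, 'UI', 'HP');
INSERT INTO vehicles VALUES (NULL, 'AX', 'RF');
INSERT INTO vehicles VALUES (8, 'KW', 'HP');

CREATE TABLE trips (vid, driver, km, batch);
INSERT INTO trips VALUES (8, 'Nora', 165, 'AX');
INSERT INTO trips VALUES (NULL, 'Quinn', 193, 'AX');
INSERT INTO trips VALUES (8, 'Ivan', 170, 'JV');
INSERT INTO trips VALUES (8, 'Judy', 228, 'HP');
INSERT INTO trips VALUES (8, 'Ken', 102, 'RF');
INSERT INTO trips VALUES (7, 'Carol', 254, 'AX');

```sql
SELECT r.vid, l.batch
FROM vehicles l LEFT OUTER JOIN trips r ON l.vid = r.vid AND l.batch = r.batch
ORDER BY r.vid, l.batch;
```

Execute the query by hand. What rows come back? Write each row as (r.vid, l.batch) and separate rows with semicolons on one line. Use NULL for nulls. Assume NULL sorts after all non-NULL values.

LEFT JOIN keeps every row from `vehicles`; unmatched rows get NULL for `trips`'s columns.
Matching on l.vid = r.vid AND l.batch = r.batch. A NULL in a compared column never satisfies the condition.
- l row (vid=5, batch=JV): no match → kept, r columns NULL.
- l row (vid=6, batch=AX): no match → kept, r columns NULL.
- l row (vid=6, batch=AX): no match → kept, r columns NULL.
- l row (vid=8, batch=HP): matches 1 r row(s) → 1 output row(s).
- l row (vid=1, batch=HP): no match → kept, r columns NULL.
- l row (vid=NULL, batch=RF): no match → kept, r columns NULL.
- l row (vid=8, batch=HP): matches 1 r row(s) → 1 output row(s).
After projecting and ordering:
r.vid | l.batch
8 | HP
8 | HP
NULL | AX
NULL | AX
NULL | HP
NULL | JV
NULL | RF

(8, HP); (8, HP); (NULL, AX); (NULL, AX); (NULL, HP); (NULL, JV); (NULL, RF)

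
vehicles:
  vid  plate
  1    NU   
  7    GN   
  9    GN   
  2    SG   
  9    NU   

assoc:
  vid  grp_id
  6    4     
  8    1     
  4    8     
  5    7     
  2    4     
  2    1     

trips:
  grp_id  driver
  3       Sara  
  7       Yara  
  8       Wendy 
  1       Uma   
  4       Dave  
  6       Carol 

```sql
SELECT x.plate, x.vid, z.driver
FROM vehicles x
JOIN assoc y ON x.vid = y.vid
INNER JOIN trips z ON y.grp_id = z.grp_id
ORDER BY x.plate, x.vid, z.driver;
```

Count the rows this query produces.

2

Evaluate left to right. First `vehicles x INNER JOIN assoc y` on vid: 2 row(s).
Then INNER JOIN `trips z` on grp_id: keep only rows whose y.grp_id appears in z.
Result: 2 row(s).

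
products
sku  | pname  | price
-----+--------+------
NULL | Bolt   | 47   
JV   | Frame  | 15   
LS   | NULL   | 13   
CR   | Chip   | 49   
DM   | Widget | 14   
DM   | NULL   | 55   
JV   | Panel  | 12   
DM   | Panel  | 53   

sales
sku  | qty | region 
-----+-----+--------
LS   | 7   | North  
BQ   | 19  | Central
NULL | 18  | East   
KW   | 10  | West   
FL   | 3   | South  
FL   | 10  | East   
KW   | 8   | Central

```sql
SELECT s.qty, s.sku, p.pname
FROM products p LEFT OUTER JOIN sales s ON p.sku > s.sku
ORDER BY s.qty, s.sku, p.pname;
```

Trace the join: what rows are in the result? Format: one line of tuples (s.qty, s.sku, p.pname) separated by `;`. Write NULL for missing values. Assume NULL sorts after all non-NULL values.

LEFT JOIN keeps every row from `products`; unmatched rows get NULL for `sales`'s columns.
Matching on p.sku > s.sku. A NULL in a compared column never satisfies the condition.
- p[0] sku=NULL → no match; kept with NULLs on the s side.
- p[1] sku=JV → 3 match(es) in s → 3 row(s).
- p[2] sku=LS → 5 match(es) in s → 5 row(s).
- p[3] sku=CR → 1 match(es) in s → 1 row(s).
- p[4] sku=DM → 1 match(es) in s → 1 row(s).
- p[5] sku=DM → 1 match(es) in s → 1 row(s).
- p[6] sku=JV → 3 match(es) in s → 3 row(s).
- p[7] sku=DM → 1 match(es) in s → 1 row(s).

(3, FL, Frame); (3, FL, Panel); (3, FL, NULL); (8, KW, NULL); (10, FL, Frame); (10, FL, Panel); (10, FL, NULL); (10, KW, NULL); (19, BQ, Chip); (19, BQ, Frame); (19, BQ, Panel); (19, BQ, Panel); (19, BQ, Widget); (19, BQ, NULL); (19, BQ, NULL); (NULL, NULL, Bolt)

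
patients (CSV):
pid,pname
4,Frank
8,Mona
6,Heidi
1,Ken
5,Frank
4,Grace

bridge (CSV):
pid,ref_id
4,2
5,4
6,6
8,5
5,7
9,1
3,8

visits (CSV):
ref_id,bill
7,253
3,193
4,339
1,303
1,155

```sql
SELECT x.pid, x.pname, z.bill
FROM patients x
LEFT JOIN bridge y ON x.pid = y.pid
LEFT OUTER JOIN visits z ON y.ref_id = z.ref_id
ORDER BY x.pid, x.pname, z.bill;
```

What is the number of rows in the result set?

7

Evaluate left to right. First `patients x LEFT JOIN bridge y` on pid: 7 row(s).
Then LEFT JOIN `visits z` on ref_id: each of those 7 rows is kept; rows whose y.ref_id has no match in z get NULL for z's columns.
Result: 7 row(s).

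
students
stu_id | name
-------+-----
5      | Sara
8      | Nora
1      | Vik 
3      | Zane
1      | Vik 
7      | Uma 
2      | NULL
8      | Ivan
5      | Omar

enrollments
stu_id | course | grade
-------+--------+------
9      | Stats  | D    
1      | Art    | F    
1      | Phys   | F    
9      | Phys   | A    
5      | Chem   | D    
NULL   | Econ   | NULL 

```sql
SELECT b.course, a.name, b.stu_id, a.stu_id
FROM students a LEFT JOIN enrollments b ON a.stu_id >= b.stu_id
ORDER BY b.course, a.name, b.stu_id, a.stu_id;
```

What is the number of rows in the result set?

LEFT JOIN keeps every row from `students`; unmatched rows get NULL for `enrollments`'s columns.
Matching on a.stu_id >= b.stu_id. A NULL in a compared column never satisfies the condition.
Matched pairs: 23; unmatched a rows kept: 0.
Total: 23 rows.

23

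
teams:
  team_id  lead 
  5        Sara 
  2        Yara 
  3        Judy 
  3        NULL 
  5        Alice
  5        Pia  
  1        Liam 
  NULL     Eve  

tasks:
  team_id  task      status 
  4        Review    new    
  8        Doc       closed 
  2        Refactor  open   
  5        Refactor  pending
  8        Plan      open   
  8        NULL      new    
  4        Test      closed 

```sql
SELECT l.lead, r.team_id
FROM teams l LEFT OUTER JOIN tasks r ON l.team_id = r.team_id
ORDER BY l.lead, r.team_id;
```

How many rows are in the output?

8

LEFT JOIN keeps every row from `teams`; unmatched rows get NULL for `tasks`'s columns.
Matching on l.team_id = r.team_id. A NULL in a compared column never satisfies the condition.
Matched pairs: 4; unmatched l rows kept: 4.
Total: 4 matched + 4 padded = 8 rows.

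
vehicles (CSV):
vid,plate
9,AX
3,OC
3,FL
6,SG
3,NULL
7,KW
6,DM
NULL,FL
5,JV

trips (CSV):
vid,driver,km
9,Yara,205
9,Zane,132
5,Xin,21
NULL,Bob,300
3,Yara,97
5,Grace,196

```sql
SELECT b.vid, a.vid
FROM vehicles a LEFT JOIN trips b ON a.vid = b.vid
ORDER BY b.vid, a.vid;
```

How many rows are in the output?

LEFT JOIN keeps every row from `vehicles`; unmatched rows get NULL for `trips`'s columns.
Matching on a.vid = b.vid. A NULL in a compared column never satisfies the condition.
Matched pairs: 7; unmatched a rows kept: 4.
Total: 7 matched + 4 padded = 11 rows.

11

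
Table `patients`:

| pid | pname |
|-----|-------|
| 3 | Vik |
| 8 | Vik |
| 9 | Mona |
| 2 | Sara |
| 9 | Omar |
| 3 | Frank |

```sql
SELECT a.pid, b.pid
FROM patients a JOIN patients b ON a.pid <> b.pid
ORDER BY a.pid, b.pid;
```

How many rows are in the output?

INNER JOIN keeps only pairs where the ON condition holds.
Matching on a.pid <> b.pid.
- a[0] pid=3 → 4 match(es) in b → 4 row(s).
- a[1] pid=8 → 5 match(es) in b → 5 row(s).
- a[2] pid=9 → 4 match(es) in b → 4 row(s).
- a[3] pid=2 → 5 match(es) in b → 5 row(s).
- a[4] pid=9 → 4 match(es) in b → 4 row(s).
- a[5] pid=3 → 4 match(es) in b → 4 row(s).
Total: 26 rows.

26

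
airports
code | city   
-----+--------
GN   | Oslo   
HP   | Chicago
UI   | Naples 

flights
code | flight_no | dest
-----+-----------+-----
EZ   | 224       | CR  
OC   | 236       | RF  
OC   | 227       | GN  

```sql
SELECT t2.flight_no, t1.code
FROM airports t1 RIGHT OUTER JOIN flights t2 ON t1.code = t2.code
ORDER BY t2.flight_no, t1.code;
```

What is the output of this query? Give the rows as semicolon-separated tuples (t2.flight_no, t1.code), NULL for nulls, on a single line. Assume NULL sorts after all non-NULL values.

RIGHT JOIN keeps every row from `flights`; unmatched rows get NULL for `airports`'s columns.
Matching on t1.code = t2.code.
- t1 row (code=GN): no match.
- t1 row (code=HP): no match.
- t1 row (code=UI): no match.
- 3 t2 row(s) had no t1 match → kept, t1 columns NULL.
After projecting and ordering:
t2.flight_no | t1.code
224 | NULL
227 | NULL
236 | NULL

(224, NULL); (227, NULL); (236, NULL)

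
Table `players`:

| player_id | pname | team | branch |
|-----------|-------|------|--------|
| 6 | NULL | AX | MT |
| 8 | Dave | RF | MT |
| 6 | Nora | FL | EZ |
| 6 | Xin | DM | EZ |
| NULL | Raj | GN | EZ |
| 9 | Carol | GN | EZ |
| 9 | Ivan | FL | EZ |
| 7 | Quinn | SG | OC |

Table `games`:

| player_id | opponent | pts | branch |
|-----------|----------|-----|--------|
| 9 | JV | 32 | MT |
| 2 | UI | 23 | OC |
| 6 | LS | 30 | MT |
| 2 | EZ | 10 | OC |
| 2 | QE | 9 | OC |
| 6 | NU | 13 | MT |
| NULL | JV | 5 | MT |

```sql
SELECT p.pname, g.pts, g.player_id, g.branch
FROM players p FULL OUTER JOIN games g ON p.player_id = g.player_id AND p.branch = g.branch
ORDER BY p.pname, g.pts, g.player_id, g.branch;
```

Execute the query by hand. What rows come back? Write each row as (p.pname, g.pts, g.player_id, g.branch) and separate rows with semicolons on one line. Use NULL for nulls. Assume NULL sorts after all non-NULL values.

FULL OUTER JOIN keeps every row from both sides; unmatched rows get NULL for the other side's columns.
Matching on p.player_id = g.player_id AND p.branch = g.branch. A NULL in a compared column never satisfies the condition.
Matched pairs: 2; unmatched p rows kept: 7; unmatched g rows kept: 5.

(Carol, NULL, NULL, NULL); (Dave, NULL, NULL, NULL); (Ivan, NULL, NULL, NULL); (Nora, NULL, NULL, NULL); (Quinn, NULL, NULL, NULL); (Raj, NULL, NULL, NULL); (Xin, NULL, NULL, NULL); (NULL, 5, NULL, MT); (NULL, 9, 2, OC); (NULL, 10, 2, OC); (NULL, 13, 6, MT); (NULL, 23, 2, OC); (NULL, 30, 6, MT); (NULL, 32, 9, MT)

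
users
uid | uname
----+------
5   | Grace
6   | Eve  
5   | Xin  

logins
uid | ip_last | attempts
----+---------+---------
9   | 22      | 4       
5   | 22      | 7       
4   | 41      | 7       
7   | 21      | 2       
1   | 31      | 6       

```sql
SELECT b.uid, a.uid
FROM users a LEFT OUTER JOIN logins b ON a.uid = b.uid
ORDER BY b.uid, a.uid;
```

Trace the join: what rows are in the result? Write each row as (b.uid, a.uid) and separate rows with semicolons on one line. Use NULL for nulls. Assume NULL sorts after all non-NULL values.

(5, 5); (5, 5); (NULL, 6)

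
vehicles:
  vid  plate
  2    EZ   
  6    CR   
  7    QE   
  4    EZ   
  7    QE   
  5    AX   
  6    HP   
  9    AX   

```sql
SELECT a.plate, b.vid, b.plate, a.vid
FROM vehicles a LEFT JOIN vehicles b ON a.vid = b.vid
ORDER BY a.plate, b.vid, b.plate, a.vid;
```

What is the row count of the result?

12

LEFT JOIN keeps every row from `vehicles a`; unmatched rows get NULL for `vehicles b`'s columns.
Matching on a.vid = b.vid.
- a (vid=2) pairs with 1 row(s) of b.
- a (vid=6) pairs with 2 row(s) of b.
- a (vid=7) pairs with 2 row(s) of b.
- a (vid=4) pairs with 1 row(s) of b.
- a (vid=7) pairs with 2 row(s) of b.
- a (vid=5) pairs with 1 row(s) of b.
- a (vid=6) pairs with 2 row(s) of b.
- a (vid=9) pairs with 1 row(s) of b.
Total: 12 rows.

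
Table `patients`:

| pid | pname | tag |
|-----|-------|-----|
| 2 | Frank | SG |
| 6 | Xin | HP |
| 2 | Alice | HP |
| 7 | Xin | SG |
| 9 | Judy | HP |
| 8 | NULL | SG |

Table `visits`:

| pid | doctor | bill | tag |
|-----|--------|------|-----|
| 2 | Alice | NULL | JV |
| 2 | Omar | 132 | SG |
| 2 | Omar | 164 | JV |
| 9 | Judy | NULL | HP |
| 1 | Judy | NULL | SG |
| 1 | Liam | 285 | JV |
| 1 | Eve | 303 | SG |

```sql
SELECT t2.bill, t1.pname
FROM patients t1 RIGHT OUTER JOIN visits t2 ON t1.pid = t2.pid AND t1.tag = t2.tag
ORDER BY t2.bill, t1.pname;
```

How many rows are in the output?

RIGHT JOIN keeps every row from `visits`; unmatched rows get NULL for `patients`'s columns.
Matching on t1.pid = t2.pid AND t1.tag = t2.tag.
- t1 (pid=2, tag=SG) pairs with 1 row(s) of t2.
- t1 (pid=6, tag=HP) has no partner in t2.
- t1 (pid=2, tag=HP) has no partner in t2.
- t1 (pid=7, tag=SG) has no partner in t2.
- t1 (pid=9, tag=HP) pairs with 1 row(s) of t2.
- t1 (pid=8, tag=SG) has no partner in t2.
- plus 5 unmatched t2 row(s), each kept with NULL t1 columns.
Total: 2 matched + 5 padded = 7 rows.

7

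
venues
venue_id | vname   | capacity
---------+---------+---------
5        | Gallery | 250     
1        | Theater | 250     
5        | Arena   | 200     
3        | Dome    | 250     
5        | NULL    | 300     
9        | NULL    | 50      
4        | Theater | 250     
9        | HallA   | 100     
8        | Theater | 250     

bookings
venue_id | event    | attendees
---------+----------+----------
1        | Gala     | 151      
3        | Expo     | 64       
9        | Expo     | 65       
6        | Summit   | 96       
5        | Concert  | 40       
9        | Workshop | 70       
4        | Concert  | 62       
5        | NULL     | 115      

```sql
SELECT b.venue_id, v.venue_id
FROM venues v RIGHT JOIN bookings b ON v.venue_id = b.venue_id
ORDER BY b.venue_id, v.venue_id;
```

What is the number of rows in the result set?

14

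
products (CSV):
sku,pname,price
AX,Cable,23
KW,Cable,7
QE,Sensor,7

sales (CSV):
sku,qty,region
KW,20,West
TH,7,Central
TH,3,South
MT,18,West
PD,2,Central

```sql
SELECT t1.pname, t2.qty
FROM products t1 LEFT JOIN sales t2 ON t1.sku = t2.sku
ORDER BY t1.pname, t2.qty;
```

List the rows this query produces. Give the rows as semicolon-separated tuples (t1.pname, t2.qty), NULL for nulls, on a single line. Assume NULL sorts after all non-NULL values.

(Cable, 20); (Cable, NULL); (Sensor, NULL)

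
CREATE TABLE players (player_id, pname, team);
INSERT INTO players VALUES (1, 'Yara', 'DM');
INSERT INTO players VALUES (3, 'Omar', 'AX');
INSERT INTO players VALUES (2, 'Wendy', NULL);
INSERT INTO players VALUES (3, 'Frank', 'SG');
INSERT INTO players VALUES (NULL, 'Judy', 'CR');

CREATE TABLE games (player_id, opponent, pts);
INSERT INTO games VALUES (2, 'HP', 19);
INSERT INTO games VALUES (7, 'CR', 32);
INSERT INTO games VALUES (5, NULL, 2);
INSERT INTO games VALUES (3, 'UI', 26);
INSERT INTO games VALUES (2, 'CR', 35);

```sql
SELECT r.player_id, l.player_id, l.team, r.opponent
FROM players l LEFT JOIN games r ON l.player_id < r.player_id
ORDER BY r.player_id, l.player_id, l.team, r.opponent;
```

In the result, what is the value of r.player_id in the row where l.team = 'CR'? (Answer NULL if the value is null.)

NULL

LEFT JOIN keeps every row from `players`; unmatched rows get NULL for `games`'s columns.
Matching on l.player_id < r.player_id. A NULL in a compared column never satisfies the condition.
- l (player_id=1) pairs with 5 row(s) of r.
- l (player_id=3) pairs with 2 row(s) of r.
- l (player_id=2) pairs with 3 row(s) of r.
- l (player_id=3) pairs with 2 row(s) of r.
- l (player_id=NULL) has no partner → padded with NULL.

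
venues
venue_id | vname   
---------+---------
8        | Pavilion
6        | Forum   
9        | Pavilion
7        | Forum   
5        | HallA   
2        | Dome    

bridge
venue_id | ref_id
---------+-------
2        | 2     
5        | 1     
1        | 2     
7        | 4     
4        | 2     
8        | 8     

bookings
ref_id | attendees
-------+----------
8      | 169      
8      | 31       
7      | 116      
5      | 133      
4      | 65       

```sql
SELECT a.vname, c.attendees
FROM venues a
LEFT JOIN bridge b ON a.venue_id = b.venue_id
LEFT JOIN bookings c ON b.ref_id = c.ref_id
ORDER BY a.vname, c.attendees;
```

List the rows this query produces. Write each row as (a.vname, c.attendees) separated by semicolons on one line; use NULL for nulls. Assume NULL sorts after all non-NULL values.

Step 1 — a LEFT JOIN b on venue_id → 6 row(s).
Then LEFT JOIN `bookings c` on ref_id: each of those 6 rows is kept; rows whose b.ref_id has no match in c get NULL for c's columns.

(Dome, NULL); (Forum, 65); (Forum, NULL); (HallA, NULL); (Pavilion, 31); (Pavilion, 169); (Pavilion, NULL)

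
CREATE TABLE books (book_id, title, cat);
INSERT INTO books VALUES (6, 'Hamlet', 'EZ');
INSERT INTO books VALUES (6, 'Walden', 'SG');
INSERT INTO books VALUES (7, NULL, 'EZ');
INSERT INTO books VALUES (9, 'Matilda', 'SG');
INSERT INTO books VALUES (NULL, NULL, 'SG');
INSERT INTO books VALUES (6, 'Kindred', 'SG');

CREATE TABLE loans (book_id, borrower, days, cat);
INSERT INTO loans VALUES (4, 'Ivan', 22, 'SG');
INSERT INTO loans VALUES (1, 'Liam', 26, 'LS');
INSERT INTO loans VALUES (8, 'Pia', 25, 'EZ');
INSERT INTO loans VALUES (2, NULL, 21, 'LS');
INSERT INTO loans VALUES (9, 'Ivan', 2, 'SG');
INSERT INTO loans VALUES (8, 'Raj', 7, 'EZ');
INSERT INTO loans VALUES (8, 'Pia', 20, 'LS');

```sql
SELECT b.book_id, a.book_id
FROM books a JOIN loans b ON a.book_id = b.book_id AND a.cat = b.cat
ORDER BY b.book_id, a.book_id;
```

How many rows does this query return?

1

INNER JOIN keeps only pairs where the ON condition holds.
Matching on a.book_id = b.book_id AND a.cat = b.cat. A NULL in a compared column never satisfies the condition.
Matched pairs: 1.
Total: 1 rows.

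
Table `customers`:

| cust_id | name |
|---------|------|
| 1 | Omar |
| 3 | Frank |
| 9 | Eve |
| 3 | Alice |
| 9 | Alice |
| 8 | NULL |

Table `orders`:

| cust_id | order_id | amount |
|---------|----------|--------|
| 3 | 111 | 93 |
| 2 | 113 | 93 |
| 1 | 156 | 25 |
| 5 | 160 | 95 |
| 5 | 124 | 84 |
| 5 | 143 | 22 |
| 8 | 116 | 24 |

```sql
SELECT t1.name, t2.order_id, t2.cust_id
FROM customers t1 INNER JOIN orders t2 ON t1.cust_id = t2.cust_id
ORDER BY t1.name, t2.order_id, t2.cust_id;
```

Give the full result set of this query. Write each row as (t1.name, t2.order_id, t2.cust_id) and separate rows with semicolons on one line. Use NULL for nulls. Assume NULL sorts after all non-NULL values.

(Alice, 111, 3); (Frank, 111, 3); (Omar, 156, 1); (NULL, 116, 8)

INNER JOIN keeps only pairs where the ON condition holds.
Matching on t1.cust_id = t2.cust_id.
- t1 row (cust_id=1): matches 1 t2 row(s) → 1 output row(s).
- t1 row (cust_id=3): matches 1 t2 row(s) → 1 output row(s).
- t1 row (cust_id=9): no match → dropped.
- t1 row (cust_id=3): matches 1 t2 row(s) → 1 output row(s).
- t1 row (cust_id=9): no match → dropped.
- t1 row (cust_id=8): matches 1 t2 row(s) → 1 output row(s).
After projecting and ordering:
t1.name | t2.order_id | t2.cust_id
Alice | 111 | 3
Frank | 111 | 3
Omar | 156 | 1
NULL | 116 | 8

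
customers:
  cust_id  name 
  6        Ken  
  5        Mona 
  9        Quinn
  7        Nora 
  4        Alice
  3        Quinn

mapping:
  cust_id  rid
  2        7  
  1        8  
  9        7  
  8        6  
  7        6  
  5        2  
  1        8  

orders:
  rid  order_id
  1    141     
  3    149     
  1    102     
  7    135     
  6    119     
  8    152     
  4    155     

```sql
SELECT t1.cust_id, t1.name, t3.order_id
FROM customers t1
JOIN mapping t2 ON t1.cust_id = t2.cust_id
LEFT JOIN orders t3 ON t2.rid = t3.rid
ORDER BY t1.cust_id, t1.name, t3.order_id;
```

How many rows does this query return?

3

Joins associate left-to-right: customers INNER JOIN mapping on cust_id gives 3 intermediate row(s).
Then LEFT JOIN `orders t3` on rid: each of those 3 rows is kept; rows whose t2.rid has no match in t3 get NULL for t3's columns.
Result: 3 row(s).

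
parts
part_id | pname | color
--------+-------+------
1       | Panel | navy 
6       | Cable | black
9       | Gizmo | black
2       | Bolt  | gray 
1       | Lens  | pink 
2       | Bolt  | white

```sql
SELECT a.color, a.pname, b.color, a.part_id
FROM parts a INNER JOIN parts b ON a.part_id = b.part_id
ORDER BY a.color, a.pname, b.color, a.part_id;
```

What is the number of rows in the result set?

INNER JOIN keeps only pairs where the ON condition holds.
Matching on a.part_id = b.part_id.
- a row (part_id=1): matches 2 b row(s) → 2 output row(s).
- a row (part_id=6): matches 1 b row(s) → 1 output row(s).
- a row (part_id=9): matches 1 b row(s) → 1 output row(s).
- a row (part_id=2): matches 2 b row(s) → 2 output row(s).
- a row (part_id=1): matches 2 b row(s) → 2 output row(s).
- a row (part_id=2): matches 2 b row(s) → 2 output row(s).
Total: 10 rows.

10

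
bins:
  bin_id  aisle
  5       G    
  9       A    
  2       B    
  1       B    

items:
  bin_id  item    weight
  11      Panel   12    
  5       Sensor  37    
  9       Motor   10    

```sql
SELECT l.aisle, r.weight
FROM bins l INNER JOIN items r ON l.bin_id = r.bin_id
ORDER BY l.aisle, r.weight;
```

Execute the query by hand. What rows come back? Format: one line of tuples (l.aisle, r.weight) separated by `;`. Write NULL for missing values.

(A, 10); (G, 37)

INNER JOIN keeps only pairs where the ON condition holds.
Matching on l.bin_id = r.bin_id.
Matched pairs: 2.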